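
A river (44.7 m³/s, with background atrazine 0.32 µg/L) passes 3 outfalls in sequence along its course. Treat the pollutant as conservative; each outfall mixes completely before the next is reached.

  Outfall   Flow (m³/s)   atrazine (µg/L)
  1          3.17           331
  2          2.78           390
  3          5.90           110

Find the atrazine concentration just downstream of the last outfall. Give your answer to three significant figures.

Outfall 1: combined Q = 47.87 m³/s; C = (44.70·0.3200 + 3.170·331.0)/47.87 = 22.22 µg/L.
Outfall 2: combined Q = 50.65 m³/s; C = (47.87·22.22 + 2.780·390.0)/50.65 = 42.40 µg/L.
Outfall 3: combined Q = 56.55 m³/s; C = (50.65·42.40 + 5.900·110.0)/56.55 = 49.46 µg/L.

49.5 µg/L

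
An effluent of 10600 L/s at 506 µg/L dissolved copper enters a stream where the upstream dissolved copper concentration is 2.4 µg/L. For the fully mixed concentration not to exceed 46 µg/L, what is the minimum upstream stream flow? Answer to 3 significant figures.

Set C_mix = 46: (Q·2.400 + 10600·506.0) / (Q + 10600) = 46
→ Q = 10600·(506.0 − 46)/(46 − 2.400) = 111800 L/s.

112000 L/s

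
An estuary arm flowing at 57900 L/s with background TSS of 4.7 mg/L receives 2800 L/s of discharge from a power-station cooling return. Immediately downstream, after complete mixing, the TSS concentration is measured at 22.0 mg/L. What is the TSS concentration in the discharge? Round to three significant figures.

Mass balance: 57900·4.700 + 2800·Cₑ = 60700·22.00
→ Cₑ = (60700·22.00 − 57900·4.700) / 2800 = 379.7 mg/L.

380 mg/L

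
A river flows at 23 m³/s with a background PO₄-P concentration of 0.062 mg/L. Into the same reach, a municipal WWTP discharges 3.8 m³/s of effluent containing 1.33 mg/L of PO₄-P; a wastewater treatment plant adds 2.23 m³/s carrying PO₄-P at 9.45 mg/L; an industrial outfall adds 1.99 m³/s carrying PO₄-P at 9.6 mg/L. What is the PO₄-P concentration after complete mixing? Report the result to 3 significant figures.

Mass balance: C = (23.00·0.06200 + 3.800·1.330 + 2.230·9.450 + 1.990·9.600) / 31.02 = 46.66/31.02 = 1.504 mg/L.

1.50 mg/L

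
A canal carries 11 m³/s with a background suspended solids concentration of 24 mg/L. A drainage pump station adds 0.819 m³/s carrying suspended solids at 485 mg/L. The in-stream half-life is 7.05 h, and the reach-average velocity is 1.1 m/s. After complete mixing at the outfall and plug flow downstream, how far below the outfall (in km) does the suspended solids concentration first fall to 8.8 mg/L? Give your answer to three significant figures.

Conservation of mass: C = (11.00·24.00 + 0.8190·485.0) / 11.82 = 661.2/11.82 = 55.95 mg/L.
Half-life 7.05 h → k = ln 2 / 7.05 = 0.09832 h⁻¹ = 2.360 d⁻¹.
Set 55.95·exp(−k·t) = 8.8 → t = ln(55.95/8.8)/k = 67720 s = 18.81 h.
Distance = v·t = 1.1·67720 = 74500 m = 74.50 km.

74.5 km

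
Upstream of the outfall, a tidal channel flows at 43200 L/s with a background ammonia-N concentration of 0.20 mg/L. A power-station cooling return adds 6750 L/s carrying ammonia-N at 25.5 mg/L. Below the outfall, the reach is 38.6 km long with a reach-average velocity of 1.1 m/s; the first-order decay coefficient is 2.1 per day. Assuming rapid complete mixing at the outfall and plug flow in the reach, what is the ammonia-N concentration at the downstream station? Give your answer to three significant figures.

After mixing, C = (43200·0.2000 + 6750·25.50) / 49950 = 180800/49950 = 3.619 mg/L.
Travel time t = 38.6·1000 / 1.1 = 35090 s = 9.747 h.
Applying C = C₀e^(−kt): 3.619 × 0.4262 = 1.542 mg/L.

1.54 mg/L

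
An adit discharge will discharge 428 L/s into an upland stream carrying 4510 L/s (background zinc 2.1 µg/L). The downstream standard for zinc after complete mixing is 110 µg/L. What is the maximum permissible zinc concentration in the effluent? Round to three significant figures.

1250 µg/L

At the limit, (Qr·Cr + Qe·Cₑ)/(Qr + Qe) = 110:
Cₑ = (4938·110 − 4510·2.100) / 428.0 = 1247 µg/L.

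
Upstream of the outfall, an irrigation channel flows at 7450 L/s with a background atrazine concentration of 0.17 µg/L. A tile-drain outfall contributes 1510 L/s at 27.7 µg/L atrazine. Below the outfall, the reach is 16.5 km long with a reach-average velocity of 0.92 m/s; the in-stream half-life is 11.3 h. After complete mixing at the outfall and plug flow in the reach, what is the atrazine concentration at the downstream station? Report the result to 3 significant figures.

3.54 µg/L

Flow-weighted average: C = (7450·0.1700 + 1510·27.70) / 8960 = 43090/8960 = 4.810 µg/L.
Travel time t = 16.5·1000 / 0.92 = 17930 s = 4.982 h.
Half-life 11.3 h → k = ln 2 / 11.3 = 0.06134 h⁻¹ = 1.472 d⁻¹.
First-order decay: C = 4.810·exp(−k·t) = 4.810·0.7367 = 3.543 µg/L.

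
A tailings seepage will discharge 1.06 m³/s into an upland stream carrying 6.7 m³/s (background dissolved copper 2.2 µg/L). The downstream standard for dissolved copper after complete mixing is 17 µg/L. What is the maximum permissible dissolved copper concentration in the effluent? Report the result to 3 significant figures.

At the limit, (Qr·Cr + Qe·Cₑ)/(Qr + Qe) = 17:
Cₑ = (7.760·17 − 6.700·2.200) / 1.060 = 110.5 µg/L.

111 µg/L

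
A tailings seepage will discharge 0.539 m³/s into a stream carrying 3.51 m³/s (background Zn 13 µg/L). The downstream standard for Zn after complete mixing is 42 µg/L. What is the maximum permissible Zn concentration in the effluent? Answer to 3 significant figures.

At the limit, (Qr·Cr + Qe·Cₑ)/(Qr + Qe) = 42:
Cₑ = (4.049·42 − 3.510·13.00) / 0.5390 = 230.8 µg/L.

231 µg/L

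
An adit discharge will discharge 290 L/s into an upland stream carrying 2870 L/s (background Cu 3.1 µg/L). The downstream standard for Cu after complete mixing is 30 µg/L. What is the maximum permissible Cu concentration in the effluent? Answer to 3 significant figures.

At the limit, (Qr·Cr + Qe·Cₑ)/(Qr + Qe) = 30:
Cₑ = (3160·30 − 2870·3.100) / 290.0 = 296.2 µg/L.

296 µg/L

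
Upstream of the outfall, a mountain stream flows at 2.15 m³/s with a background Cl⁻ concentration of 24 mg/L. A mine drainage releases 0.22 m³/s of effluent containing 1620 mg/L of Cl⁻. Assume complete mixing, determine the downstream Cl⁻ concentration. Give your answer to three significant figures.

Mixed concentration C = ΣQC/ΣQ = (2.150·24.00 + 0.2200·1620) / 2.370 = 408.0/2.370 = 172.2 mg/L.

172 mg/L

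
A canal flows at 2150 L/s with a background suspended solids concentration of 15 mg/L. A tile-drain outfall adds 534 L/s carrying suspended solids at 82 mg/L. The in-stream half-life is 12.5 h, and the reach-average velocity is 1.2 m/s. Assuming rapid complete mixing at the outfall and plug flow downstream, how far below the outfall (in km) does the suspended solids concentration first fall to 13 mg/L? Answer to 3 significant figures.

60.7 km

Conservation of mass: C = (2150·15.00 + 534.0·82.00) / 2684 = 76040/2684 = 28.33 mg/L.
Half-life 12.5 h → k = ln 2 / 12.5 = 0.05545 h⁻¹ = 1.331 d⁻¹.
Set 28.33·exp(−k·t) = 13 → t = ln(28.33/13)/k = 50570 s = 14.05 h.
Distance = v·t = 1.2·50570 = 60690 m = 60.69 km.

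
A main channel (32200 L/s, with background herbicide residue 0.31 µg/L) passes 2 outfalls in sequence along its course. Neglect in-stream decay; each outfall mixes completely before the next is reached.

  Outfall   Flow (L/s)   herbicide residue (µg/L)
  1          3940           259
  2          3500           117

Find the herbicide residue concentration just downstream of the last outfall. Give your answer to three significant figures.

Below outfall 1: Q → 36140 L/s, C = (32200·0.3100 + 3940·259.0)/36140 = 28.51 µg/L.
Below outfall 2: Q → 39640 L/s, C = (36140·28.51 + 3500·117.0)/39640 = 36.33 µg/L.

36.3 µg/L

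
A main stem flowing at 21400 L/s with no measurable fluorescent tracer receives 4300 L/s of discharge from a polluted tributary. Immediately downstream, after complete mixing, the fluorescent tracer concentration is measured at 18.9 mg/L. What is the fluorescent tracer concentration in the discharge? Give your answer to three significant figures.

113 mg/L

Mass balance: 21400·0 + 4300·Cₑ = 25700·18.90
→ Cₑ = (25700·18.90 − 21400·0) / 4300 = 113.0 mg/L.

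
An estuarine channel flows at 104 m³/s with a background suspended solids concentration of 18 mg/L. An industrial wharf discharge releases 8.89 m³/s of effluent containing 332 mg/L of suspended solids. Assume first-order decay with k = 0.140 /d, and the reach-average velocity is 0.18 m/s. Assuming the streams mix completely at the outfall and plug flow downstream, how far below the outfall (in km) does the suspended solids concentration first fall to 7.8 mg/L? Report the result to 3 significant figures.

189 km

Mixed concentration C = ΣQC/ΣQ = (104.0·18.00 + 8.890·332.0) / 112.9 = 4823/112.9 = 42.73 mg/L.
Set 42.73·exp(−k·t) = 7.8 → t = ln(42.73/7.8)/k = 1050000 s = 291.6 h.
Distance = v·t = 0.18·1050000 = 188900 m = 188.9 km.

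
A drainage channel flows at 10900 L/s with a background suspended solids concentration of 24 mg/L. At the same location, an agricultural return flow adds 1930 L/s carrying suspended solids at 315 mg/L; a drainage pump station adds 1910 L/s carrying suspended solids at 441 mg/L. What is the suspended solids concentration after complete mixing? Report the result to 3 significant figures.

116 mg/L

Conservation of mass: C = (10900·24.00 + 1930·315.0 + 1910·441.0) / 14740 = 1712000/14740 = 116.1 mg/L.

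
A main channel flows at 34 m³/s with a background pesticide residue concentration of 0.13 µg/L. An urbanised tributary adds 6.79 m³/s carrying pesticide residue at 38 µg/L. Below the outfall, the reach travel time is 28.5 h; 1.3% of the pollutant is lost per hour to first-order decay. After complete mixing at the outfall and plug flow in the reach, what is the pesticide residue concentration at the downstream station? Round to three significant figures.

Conservation of mass: C = (34.00·0.1300 + 6.790·38.00) / 40.79 = 262.4/40.79 = 6.434 µg/L.
1.3%/h lost → k = −ln(1 − 0.013) = 0.01309 h⁻¹.
Applying C = C₀e^(−kt): 6.434 × 0.6887 = 4.431 µg/L.

4.43 µg/L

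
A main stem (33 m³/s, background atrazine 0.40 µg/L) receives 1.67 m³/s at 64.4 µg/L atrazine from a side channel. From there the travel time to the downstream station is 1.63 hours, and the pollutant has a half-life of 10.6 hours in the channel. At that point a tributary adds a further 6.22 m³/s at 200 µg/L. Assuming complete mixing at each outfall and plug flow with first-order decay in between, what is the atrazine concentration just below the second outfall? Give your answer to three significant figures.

33.1 µg/L

Mass balance: C = (33.00·0.4000 + 1.670·64.40) / 34.67 = 120.7/34.67 = 3.483 µg/L; combined flow 34.67 m³/s.
Half-life 10.6 h → k = ln 2 / 10.6 = 0.06539 h⁻¹ = 1.569 d⁻¹.
After decay, C = 3.483 × e^(−kt) = 3.483 × 0.8989 = 3.131 µg/L.
At the second outfall, C = (34.67·3.131 + 6.220·200.0) / (34.67 + 6.220) = 33.08 µg/L.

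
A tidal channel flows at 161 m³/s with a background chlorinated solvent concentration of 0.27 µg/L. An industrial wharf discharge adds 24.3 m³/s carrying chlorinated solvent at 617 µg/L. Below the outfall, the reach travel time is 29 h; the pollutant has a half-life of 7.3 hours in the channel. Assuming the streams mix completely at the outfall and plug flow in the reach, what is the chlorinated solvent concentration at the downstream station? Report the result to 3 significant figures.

After mixing, C = (161.0·0.2700 + 24.30·617.0) / 185.3 = 15040/185.3 = 81.15 µg/L.
Half-life 7.3 h → k = ln 2 / 7.3 = 0.09495 h⁻¹ = 2.279 d⁻¹.
First-order decay: C = 81.15·exp(−k·t) = 81.15·0.06370 = 5.169 µg/L.

5.17 µg/L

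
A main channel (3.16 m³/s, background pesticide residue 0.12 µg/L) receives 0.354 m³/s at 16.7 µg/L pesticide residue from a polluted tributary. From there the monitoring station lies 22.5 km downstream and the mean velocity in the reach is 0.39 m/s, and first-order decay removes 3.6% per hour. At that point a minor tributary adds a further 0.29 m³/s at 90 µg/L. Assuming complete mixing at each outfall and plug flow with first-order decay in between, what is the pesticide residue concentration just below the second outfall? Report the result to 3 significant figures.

7.78 µg/L

Mixed concentration C = ΣQC/ΣQ = (3.160·0.1200 + 0.3540·16.70) / 3.514 = 6.291/3.514 = 1.790 µg/L; combined flow 3.514 m³/s.
Travel time t = 22.5·1000 / 0.39 = 57690 s = 16.03 h.
3.6%/h lost → k = −ln(1 − 0.036) = 0.03666 h⁻¹.
First-order decay: C = 1.790·exp(−k·t) = 1.790·0.5557 = 0.9948 µg/L.
Second outfall: C = (3.514·0.9948 + 0.2900·90.00)/3.804 = 7.780 µg/L.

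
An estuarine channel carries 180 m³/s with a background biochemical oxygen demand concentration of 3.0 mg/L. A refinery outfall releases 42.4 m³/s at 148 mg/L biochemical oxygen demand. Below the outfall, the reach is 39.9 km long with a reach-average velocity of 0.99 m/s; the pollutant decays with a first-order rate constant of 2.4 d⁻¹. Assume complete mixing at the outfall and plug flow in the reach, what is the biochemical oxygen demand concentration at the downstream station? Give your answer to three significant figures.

10.0 mg/L

After mixing, C = (180.0·3.000 + 42.40·148.0) / 222.4 = 6815/222.4 = 30.64 mg/L.
Travel time t = 39.9·1000 / 0.99 = 40300 s = 11.20 h.
Applying C = C₀e^(−kt): 30.64 × 0.3264 = 10.00 mg/L.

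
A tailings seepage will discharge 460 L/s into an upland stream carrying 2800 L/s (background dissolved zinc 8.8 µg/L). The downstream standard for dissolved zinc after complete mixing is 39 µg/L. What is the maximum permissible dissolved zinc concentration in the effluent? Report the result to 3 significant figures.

At the limit, (Qr·Cr + Qe·Cₑ)/(Qr + Qe) = 39:
Cₑ = (3260·39 − 2800·8.800) / 460.0 = 222.8 µg/L.

223 µg/L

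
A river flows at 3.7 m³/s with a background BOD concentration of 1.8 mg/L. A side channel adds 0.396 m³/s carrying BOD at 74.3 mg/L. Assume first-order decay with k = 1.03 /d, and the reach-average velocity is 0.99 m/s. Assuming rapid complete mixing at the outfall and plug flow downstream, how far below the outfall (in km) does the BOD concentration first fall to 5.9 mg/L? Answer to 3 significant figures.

33.3 km

Mass balance: C = (3.700·1.800 + 0.3960·74.30) / 4.096 = 36.08/4.096 = 8.809 mg/L.
Set 8.809·exp(−k·t) = 5.9 → t = ln(8.809/5.9)/k = 33620 s = 9.340 h.
Distance = v·t = 0.99·33620 = 33290 m = 33.29 km.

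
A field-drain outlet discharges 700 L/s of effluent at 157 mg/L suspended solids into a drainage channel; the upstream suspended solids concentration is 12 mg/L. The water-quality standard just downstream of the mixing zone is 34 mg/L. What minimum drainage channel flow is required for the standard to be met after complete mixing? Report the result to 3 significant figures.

3910 L/s

Set C_mix = 34: (Q·12.00 + 700.0·157.0) / (Q + 700.0) = 34
→ Q = 700.0·(157.0 − 34)/(34 − 12.00) = 3914 L/s.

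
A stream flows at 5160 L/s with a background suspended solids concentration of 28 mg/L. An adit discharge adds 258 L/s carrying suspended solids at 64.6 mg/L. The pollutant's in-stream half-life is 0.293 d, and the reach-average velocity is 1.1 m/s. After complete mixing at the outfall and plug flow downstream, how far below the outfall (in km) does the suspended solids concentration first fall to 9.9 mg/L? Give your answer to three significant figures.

Flow-weighted average: C = (5160·28.00 + 258.0·64.60) / 5418 = 161100/5418 = 29.74 mg/L.
Half-life 0.293 d → k = ln 2 / 0.293 = 2.366 d⁻¹.
Set 29.74·exp(−k·t) = 9.9 → t = ln(29.74/9.9)/k = 40180 s = 11.16 h.
Distance = v·t = 1.1·40180 = 44190 m = 44.19 km.

44.2 km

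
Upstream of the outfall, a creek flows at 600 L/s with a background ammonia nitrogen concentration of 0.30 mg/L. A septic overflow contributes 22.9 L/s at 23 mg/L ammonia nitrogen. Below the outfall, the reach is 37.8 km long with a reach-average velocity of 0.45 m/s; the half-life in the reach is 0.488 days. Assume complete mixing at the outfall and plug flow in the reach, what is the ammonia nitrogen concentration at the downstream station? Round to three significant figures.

Mixed concentration C = ΣQC/ΣQ = (600.0·0.3000 + 22.90·23.00) / 622.9 = 706.7/622.9 = 1.135 mg/L.
Travel time t = 37.8·1000 / 0.45 = 84000 s = 23.33 h.
Half-life 0.488 d → k = ln 2 / 0.488 = 1.420 d⁻¹.
After decay, C = 1.135 × e^(−kt) = 1.135 × 0.2513 = 0.2852 mg/L.

0.285 mg/L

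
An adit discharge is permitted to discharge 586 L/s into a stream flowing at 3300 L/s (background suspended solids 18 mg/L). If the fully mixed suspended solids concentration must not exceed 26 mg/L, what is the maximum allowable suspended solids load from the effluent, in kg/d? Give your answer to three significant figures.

3600 kg/d

Mass balance at the limit: 3300·18.00 + 586.0·Cₑ = 3886·26 → Cₑ = 71.05 mg/L.
586.0 L/s = 0.5860 m³/s. Load = 0.5860 m³/s × 71.05 g/m³ × 86 400 s/d = 3597 kg/d.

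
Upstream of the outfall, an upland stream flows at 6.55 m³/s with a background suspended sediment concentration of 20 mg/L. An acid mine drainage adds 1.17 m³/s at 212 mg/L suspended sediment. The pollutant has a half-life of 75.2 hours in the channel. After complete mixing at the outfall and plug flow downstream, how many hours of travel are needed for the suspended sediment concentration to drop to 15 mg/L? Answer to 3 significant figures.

Conservation of mass: C = (6.550·20.00 + 1.170·212.0) / 7.720 = 379.0/7.720 = 49.10 mg/L.
Half-life 75.2 h → k = ln 2 / 75.2 = 0.009217 h⁻¹ = 0.2212 d⁻¹.
49.10·exp(−k·t) = 15 → t = ln(49.10/15)/k = 463100 s = 128.6 h.

129 h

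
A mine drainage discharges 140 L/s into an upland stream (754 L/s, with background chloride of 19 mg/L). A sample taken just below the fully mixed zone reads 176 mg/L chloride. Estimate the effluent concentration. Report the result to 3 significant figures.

Mass balance: 754.0·19.00 + 140.0·Cₑ = 894.0·176.0
→ Cₑ = (894.0·176.0 − 754.0·19.00) / 140.0 = 1022 mg/L.

1020 mg/L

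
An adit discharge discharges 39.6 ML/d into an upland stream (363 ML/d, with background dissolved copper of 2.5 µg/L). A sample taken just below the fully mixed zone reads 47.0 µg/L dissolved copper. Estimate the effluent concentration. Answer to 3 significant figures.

Mass balance: 363.0·2.500 + 39.60·Cₑ = 402.6·47.00
→ Cₑ = (402.6·47.00 − 363.0·2.500) / 39.60 = 454.9 µg/L.

455 µg/L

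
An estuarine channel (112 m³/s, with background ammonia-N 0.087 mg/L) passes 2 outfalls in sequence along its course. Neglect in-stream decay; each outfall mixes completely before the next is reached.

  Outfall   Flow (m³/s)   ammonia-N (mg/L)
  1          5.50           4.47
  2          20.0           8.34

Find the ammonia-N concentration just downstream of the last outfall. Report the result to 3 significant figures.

1.46 mg/L

Below outfall 1: Q → 117.5 m³/s, C = (112.0·0.08700 + 5.500·4.470)/117.5 = 0.2922 mg/L.
Below outfall 2: Q → 137.5 m³/s, C = (117.5·0.2922 + 20.00·8.340)/137.5 = 1.463 mg/L.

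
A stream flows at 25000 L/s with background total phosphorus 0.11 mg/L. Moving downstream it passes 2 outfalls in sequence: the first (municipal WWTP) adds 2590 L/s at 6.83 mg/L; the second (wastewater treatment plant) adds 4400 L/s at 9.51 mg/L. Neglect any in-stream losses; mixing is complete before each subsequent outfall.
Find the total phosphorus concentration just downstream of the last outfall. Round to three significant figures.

1.95 mg/L

After outfall 1: Q = 25000 + 2590 = 27590 L/s; C = (25000·0.1100 + 2590·6.830)/27590 = 0.7408 mg/L.
After outfall 2: Q = 27590 + 4400 = 31990 L/s; C = (27590·0.7408 + 4400·9.510)/31990 = 1.947 mg/L.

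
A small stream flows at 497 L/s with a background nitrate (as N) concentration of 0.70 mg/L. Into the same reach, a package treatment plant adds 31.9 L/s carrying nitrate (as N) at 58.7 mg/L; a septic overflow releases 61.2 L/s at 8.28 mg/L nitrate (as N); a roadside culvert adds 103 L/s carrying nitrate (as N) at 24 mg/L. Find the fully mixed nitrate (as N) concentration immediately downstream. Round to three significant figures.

7.50 mg/L

Mass balance: C = (497.0·0.7000 + 31.90·58.70 + 61.20·8.280 + 103.0·24.00) / 693.1 = 5199/693.1 = 7.501 mg/L.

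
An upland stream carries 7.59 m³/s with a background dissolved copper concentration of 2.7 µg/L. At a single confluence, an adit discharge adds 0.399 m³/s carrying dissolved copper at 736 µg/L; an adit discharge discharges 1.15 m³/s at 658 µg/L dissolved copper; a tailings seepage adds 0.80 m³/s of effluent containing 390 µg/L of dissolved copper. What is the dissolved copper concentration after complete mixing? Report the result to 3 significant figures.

After mixing, C = (7.590·2.700 + 0.3990·736.0 + 1.150·658.0 + 0.8000·390.0) / 9.939 = 1383/9.939 = 139.1 µg/L.

139 µg/L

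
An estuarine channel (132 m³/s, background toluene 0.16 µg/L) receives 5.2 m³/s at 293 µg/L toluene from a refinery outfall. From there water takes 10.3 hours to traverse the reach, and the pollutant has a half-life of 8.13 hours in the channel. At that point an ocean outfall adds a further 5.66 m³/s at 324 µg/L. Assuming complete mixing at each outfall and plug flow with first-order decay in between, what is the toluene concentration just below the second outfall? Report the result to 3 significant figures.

17.3 µg/L

After mixing, C = (132.0·0.1600 + 5.200·293.0) / 137.2 = 1545/137.2 = 11.26 µg/L; combined flow 137.2 m³/s.
Half-life 8.13 h → k = ln 2 / 8.13 = 0.08526 h⁻¹ = 2.046 d⁻¹.
After decay, C = 11.26 × e^(−kt) = 11.26 × 0.4155 = 4.679 µg/L.
Second outfall: C = (137.2·4.679 + 5.660·324.0)/142.9 = 17.33 µg/L.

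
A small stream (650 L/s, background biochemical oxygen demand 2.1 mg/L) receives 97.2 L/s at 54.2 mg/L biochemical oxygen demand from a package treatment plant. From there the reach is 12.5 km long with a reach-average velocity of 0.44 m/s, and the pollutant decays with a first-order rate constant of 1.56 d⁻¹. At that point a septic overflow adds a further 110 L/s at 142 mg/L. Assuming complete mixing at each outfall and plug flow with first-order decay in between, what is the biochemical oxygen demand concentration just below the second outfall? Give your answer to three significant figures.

22.9 mg/L

Flow-weighted average: C = (650.0·2.100 + 97.20·54.20) / 747.2 = 6633/747.2 = 8.877 mg/L; combined flow 747.2 L/s.
Travel time t = 12.5·1000 / 0.44 = 28410 s = 7.891 h.
After decay, C = 8.877 × e^(−kt) = 8.877 × 0.5987 = 5.315 mg/L.
Second outfall: C = (747.2·5.315 + 110.0·142.0)/857.2 = 22.86 mg/L.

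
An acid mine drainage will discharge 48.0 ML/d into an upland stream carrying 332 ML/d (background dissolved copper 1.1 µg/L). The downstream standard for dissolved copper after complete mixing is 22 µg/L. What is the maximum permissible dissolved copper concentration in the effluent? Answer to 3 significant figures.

167 µg/L

At the limit, (Qr·Cr + Qe·Cₑ)/(Qr + Qe) = 22:
Cₑ = (380.0·22 − 332.0·1.100) / 48.00 = 166.6 µg/L.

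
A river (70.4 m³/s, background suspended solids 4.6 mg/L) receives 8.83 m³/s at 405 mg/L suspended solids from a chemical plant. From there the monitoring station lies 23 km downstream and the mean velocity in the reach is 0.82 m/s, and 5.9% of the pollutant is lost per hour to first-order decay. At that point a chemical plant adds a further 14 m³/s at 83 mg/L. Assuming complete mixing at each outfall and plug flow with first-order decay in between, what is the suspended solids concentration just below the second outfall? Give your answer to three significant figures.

After mixing, C = (70.40·4.600 + 8.830·405.0) / 79.23 = 3900/79.23 = 49.22 mg/L; combined flow 79.23 m³/s.
Travel time t = 23·1000 / 0.82 = 28050 s = 7.791 h.
5.9%/h lost → k = −ln(1 − 0.059) = 0.06081 h⁻¹.
Decay over the reach: 49.22·exp(−kt) = 49.22·0.6226 = 30.65 mg/L.
Second outfall: C = (79.23·30.65 + 14.00·83.00)/93.23 = 38.51 mg/L.

38.5 mg/L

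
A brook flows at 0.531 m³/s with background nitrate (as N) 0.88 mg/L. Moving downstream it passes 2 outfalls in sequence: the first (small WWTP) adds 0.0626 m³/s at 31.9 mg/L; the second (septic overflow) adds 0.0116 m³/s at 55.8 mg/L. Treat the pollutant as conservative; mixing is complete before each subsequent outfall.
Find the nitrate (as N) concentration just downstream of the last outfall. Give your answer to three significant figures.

5.14 mg/L

After outfall 1: Q = 0.5310 + 0.06260 = 0.5936 m³/s; C = (0.5310·0.8800 + 0.06260·31.90)/0.5936 = 4.151 mg/L.
After outfall 2: Q = 0.5936 + 0.01160 = 0.6052 m³/s; C = (0.5936·4.151 + 0.01160·55.80)/0.6052 = 5.141 mg/L.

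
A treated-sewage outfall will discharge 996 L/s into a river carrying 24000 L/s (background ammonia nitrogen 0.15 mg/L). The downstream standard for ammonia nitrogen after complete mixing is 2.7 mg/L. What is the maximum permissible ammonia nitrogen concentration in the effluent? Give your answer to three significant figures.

At the limit, (Qr·Cr + Qe·Cₑ)/(Qr + Qe) = 2.7:
Cₑ = (25000·2.7 − 24000·0.1500) / 996.0 = 64.15 mg/L.

64.1 mg/L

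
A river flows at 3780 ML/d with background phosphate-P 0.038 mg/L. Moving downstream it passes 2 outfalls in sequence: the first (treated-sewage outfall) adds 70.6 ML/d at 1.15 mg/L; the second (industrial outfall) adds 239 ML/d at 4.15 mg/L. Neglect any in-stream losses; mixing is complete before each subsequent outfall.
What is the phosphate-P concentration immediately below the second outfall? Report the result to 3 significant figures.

0.298 mg/L

After outfall 1: Q = 3780 + 70.60 = 3851 ML/d; C = (3780·0.03800 + 70.60·1.150)/3851 = 0.05839 mg/L.
After outfall 2: Q = 3851 + 239.0 = 4090 ML/d; C = (3851·0.05839 + 239.0·4.150)/4090 = 0.2975 mg/L.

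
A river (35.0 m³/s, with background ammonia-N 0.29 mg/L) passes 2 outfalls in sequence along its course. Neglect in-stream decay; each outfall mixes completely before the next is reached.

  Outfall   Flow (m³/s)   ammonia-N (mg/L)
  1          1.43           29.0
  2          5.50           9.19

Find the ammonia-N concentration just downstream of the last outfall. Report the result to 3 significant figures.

Below outfall 1: Q → 36.43 m³/s, C = (35.00·0.2900 + 1.430·29.00)/36.43 = 1.417 mg/L.
Below outfall 2: Q → 41.93 m³/s, C = (36.43·1.417 + 5.500·9.190)/41.93 = 2.437 mg/L.

2.44 mg/L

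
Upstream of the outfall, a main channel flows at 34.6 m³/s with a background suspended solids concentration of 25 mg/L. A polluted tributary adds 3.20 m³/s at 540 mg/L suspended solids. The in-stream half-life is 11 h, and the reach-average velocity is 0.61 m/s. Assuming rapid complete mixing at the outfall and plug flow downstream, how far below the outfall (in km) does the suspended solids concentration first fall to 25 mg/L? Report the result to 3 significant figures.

Conservation of mass: C = (34.60·25.00 + 3.200·540.0) / 37.80 = 2593/37.80 = 68.60 mg/L.
Half-life 11 h → k = ln 2 / 11 = 0.06301 h⁻¹ = 1.512 d⁻¹.
Set 68.60·exp(−k·t) = 25 → t = ln(68.60/25)/k = 57670 s = 16.02 h.
Distance = v·t = 0.61·57670 = 35180 m = 35.18 km.

35.2 km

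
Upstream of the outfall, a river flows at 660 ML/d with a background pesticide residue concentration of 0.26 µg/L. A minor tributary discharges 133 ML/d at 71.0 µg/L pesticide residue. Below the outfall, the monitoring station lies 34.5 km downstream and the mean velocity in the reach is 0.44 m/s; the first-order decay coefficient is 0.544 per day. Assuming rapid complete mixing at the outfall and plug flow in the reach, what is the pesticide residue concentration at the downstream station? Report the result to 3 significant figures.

7.40 µg/L

Mass balance: C = (660.0·0.2600 + 133.0·71.00) / 793.0 = 9615/793.0 = 12.12 µg/L.
Travel time t = 34.5·1000 / 0.44 = 78410 s = 21.78 h.
After decay, C = 12.12 × e^(−kt) = 12.12 × 0.6104 = 7.400 µg/L.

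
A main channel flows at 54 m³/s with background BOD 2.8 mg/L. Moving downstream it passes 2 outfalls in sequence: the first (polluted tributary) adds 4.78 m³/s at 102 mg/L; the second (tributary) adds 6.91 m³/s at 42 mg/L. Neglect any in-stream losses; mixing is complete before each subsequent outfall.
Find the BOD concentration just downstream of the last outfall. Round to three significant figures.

14.1 mg/L

Outfall 1: combined Q = 58.78 m³/s; C = (54.00·2.800 + 4.780·102.0)/58.78 = 10.87 mg/L.
Outfall 2: combined Q = 65.69 m³/s; C = (58.78·10.87 + 6.910·42.00)/65.69 = 14.14 mg/L.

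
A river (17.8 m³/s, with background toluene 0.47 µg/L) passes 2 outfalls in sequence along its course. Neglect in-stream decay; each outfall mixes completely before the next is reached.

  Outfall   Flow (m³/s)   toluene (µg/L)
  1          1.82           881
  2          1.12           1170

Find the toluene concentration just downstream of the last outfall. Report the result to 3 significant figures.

141 µg/L

After outfall 1: Q = 17.80 + 1.820 = 19.62 m³/s; C = (17.80·0.4700 + 1.820·881.0)/19.62 = 82.15 µg/L.
After outfall 2: Q = 19.62 + 1.120 = 20.74 m³/s; C = (19.62·82.15 + 1.120·1170)/20.74 = 140.9 µg/L.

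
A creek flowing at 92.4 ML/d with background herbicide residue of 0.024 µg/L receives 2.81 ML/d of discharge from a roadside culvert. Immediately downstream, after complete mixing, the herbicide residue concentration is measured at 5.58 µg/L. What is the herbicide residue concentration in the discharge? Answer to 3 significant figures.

188 µg/L

Mass balance: 92.40·0.02400 + 2.810·Cₑ = 95.21·5.580
→ Cₑ = (95.21·5.580 − 92.40·0.02400) / 2.810 = 188.3 µg/L.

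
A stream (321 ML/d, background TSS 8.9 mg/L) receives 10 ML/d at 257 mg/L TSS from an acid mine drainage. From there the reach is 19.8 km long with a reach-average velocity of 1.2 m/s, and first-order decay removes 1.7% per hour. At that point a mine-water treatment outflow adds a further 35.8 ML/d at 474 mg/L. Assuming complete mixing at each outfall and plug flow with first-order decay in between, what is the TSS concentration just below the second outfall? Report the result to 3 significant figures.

Conservation of mass: C = (321.0·8.900 + 10.00·257.0) / 331.0 = 5427/331.0 = 16.40 mg/L; combined flow 331.0 ML/d.
Travel time t = 19.8·1000 / 1.2 = 16500 s = 4.583 h.
1.7%/h lost → k = −ln(1 − 0.017) = 0.01715 h⁻¹.
Applying C = C₀e^(−kt): 16.40 × 0.9244 = 15.16 mg/L.
Second outfall: C = (331.0·15.16 + 35.80·474.0)/366.8 = 59.94 mg/L.

59.9 mg/L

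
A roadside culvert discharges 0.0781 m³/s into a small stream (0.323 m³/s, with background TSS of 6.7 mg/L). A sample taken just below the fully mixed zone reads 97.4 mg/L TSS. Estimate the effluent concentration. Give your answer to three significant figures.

473 mg/L

Mass balance: 0.3230·6.700 + 0.07810·Cₑ = 0.4011·97.40
→ Cₑ = (0.4011·97.40 − 0.3230·6.700) / 0.07810 = 472.5 mg/L.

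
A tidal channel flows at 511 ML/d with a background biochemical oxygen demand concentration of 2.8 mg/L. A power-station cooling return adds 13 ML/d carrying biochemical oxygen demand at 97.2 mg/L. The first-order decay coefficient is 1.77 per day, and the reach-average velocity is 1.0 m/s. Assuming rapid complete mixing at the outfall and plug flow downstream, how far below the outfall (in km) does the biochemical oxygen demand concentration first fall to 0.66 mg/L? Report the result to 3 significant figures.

After mixing, C = (511.0·2.800 + 13.00·97.20) / 524.0 = 2694/524.0 = 5.142 mg/L.
Set 5.142·exp(−k·t) = 0.66 → t = ln(5.142/0.66)/k = 100200 s = 27.84 h.
Distance = v·t = 1.0·100200 = 100200 m = 100.2 km.

100 km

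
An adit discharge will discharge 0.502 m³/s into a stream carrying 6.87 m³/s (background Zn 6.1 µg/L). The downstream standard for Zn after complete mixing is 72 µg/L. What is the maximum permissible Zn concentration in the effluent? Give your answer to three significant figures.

At the limit, (Qr·Cr + Qe·Cₑ)/(Qr + Qe) = 72:
Cₑ = (7.372·72 − 6.870·6.100) / 0.5020 = 973.9 µg/L.

974 µg/L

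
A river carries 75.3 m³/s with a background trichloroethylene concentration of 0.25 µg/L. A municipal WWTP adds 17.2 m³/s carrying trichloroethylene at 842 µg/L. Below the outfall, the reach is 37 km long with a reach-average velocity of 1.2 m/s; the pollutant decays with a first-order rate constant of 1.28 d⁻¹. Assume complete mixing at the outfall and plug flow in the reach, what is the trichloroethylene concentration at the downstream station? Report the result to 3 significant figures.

Conservation of mass: C = (75.30·0.2500 + 17.20·842.0) / 92.50 = 14500/92.50 = 156.8 µg/L.
Travel time t = 37·1000 / 1.2 = 30830 s = 8.565 h.
Decay over the reach: 156.8·exp(−kt) = 156.8·0.6333 = 99.28 µg/L.

99.3 µg/L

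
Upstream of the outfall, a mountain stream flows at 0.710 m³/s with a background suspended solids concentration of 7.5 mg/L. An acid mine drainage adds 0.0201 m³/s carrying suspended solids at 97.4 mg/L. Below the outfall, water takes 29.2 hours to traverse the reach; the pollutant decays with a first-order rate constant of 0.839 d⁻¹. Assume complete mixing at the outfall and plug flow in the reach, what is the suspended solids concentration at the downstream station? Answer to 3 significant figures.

Flow-weighted average: C = (0.7100·7.500 + 0.02010·97.40) / 0.7301 = 7.283/0.7301 = 9.975 mg/L.
First-order decay: C = 9.975·exp(−k·t) = 9.975·0.3603 = 3.594 mg/L.

3.59 mg/L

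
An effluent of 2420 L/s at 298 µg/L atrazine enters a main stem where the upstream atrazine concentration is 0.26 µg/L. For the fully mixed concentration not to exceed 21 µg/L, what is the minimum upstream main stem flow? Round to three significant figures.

Set C_mix = 21: (Q·0.2600 + 2420·298.0) / (Q + 2420) = 21
→ Q = 2420·(298.0 − 21)/(21 − 0.2600) = 32320 L/s.

32300 L/s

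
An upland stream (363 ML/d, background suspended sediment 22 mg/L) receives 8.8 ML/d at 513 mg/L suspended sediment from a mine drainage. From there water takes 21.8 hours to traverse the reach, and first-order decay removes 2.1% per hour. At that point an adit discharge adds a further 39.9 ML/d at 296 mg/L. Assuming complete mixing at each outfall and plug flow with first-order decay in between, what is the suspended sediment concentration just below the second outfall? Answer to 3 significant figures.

Mass balance: C = (363.0·22.00 + 8.800·513.0) / 371.8 = 12500/371.8 = 33.62 mg/L; combined flow 371.8 ML/d.
2.1%/h lost → k = −ln(1 − 0.021) = 0.02122 h⁻¹.
First-order decay: C = 33.62·exp(−k·t) = 33.62·0.6296 = 21.17 mg/L.
At the second outfall, C = (371.8·21.17 + 39.90·296.0) / (371.8 + 39.90) = 47.80 mg/L.

47.8 mg/L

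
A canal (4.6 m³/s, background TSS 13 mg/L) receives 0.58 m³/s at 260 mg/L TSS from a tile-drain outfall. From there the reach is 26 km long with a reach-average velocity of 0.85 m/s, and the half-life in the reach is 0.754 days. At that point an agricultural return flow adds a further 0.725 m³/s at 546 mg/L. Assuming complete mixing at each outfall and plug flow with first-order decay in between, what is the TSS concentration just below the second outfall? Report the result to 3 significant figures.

Mixed concentration C = ΣQC/ΣQ = (4.600·13.00 + 0.5800·260.0) / 5.180 = 210.6/5.180 = 40.66 mg/L; combined flow 5.180 m³/s.
Travel time t = 26·1000 / 0.85 = 30590 s = 8.497 h.
Half-life 0.754 d → k = ln 2 / 0.754 = 0.9193 d⁻¹.
Applying C = C₀e^(−kt): 40.66 × 0.7222 = 29.36 mg/L.
Second outfall: C = (5.180·29.36 + 0.7250·546.0)/5.905 = 92.79 mg/L.

92.8 mg/L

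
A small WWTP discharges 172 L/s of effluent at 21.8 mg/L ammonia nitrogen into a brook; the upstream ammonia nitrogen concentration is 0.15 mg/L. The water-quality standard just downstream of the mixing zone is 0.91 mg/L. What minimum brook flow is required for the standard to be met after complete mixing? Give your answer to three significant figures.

Set C_mix = 0.91: (Q·0.1500 + 172.0·21.80) / (Q + 172.0) = 0.91
→ Q = 172.0·(21.80 − 0.91)/(0.91 − 0.1500) = 4728 L/s.

4730 L/s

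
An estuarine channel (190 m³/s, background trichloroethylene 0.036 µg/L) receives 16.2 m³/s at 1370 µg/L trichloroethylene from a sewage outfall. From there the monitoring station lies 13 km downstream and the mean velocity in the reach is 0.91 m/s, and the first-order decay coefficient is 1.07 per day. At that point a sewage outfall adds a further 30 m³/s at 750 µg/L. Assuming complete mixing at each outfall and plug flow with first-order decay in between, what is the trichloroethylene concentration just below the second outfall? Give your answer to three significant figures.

Conservation of mass: C = (190.0·0.03600 + 16.20·1370) / 206.2 = 22200/206.2 = 107.7 µg/L; combined flow 206.2 m³/s.
Travel time t = 13·1000 / 0.91 = 14290 s = 3.968 h.
Applying C = C₀e^(−kt): 107.7 × 0.8378 = 90.21 µg/L.
Second outfall: C = (206.2·90.21 + 30.00·750.0)/236.2 = 174.0 µg/L.

174 µg/L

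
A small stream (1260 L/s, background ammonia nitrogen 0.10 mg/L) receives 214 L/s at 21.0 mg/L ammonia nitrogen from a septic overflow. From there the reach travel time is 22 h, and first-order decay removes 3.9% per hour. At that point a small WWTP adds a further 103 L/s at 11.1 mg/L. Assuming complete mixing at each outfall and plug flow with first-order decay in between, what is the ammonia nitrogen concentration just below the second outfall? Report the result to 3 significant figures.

Mixed concentration C = ΣQC/ΣQ = (1260·0.1000 + 214.0·21.00) / 1474 = 4620/1474 = 3.134 mg/L; combined flow 1474 L/s.
3.9%/h lost → k = −ln(1 − 0.039) = 0.03978 h⁻¹.
Decay over the reach: 3.134·exp(−kt) = 3.134·0.4168 = 1.306 mg/L.
At the second outfall, C = (1474·1.306 + 103.0·11.10) / (1474 + 103.0) = 1.946 mg/L.

1.95 mg/L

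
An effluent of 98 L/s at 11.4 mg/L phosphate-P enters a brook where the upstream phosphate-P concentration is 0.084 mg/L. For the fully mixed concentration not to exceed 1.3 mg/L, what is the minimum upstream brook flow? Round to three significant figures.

Set C_mix = 1.3: (Q·0.08400 + 98.00·11.40) / (Q + 98.00) = 1.3
→ Q = 98.00·(11.40 − 1.3)/(1.3 − 0.08400) = 814.0 L/s.

814 L/s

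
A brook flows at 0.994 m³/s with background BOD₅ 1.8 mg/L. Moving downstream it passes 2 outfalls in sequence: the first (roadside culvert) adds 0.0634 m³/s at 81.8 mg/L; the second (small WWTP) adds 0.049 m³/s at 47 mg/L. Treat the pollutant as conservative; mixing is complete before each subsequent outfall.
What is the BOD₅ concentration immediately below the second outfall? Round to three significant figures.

8.39 mg/L

Below outfall 1: Q → 1.057 m³/s, C = (0.9940·1.800 + 0.06340·81.80)/1.057 = 6.597 mg/L.
Below outfall 2: Q → 1.106 m³/s, C = (1.057·6.597 + 0.04900·47.00)/1.106 = 8.386 mg/L.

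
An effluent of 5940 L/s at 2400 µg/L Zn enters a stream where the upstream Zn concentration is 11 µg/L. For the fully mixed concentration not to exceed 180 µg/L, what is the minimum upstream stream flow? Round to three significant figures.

Set C_mix = 180: (Q·11.00 + 5940·2400) / (Q + 5940) = 180
→ Q = 5940·(2400 − 180)/(180 − 11.00) = 78030 L/s.

78000 L/s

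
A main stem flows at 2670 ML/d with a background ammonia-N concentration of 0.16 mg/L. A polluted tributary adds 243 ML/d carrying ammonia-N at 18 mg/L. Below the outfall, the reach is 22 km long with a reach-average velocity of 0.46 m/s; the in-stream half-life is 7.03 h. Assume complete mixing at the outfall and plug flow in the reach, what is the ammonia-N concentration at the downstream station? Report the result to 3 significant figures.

0.445 mg/L

Mixed concentration C = ΣQC/ΣQ = (2670·0.1600 + 243.0·18.00) / 2913 = 4801/2913 = 1.648 mg/L.
Travel time t = 22·1000 / 0.46 = 47830 s = 13.29 h.
Half-life 7.03 h → k = ln 2 / 7.03 = 0.09860 h⁻¹ = 2.366 d⁻¹.
After decay, C = 1.648 × e^(−kt) = 1.648 × 0.2699 = 0.4448 mg/L.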